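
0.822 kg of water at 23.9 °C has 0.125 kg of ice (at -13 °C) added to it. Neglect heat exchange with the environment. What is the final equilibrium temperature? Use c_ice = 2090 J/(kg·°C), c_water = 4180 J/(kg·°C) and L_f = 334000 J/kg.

T_f ≈ 9.3 °C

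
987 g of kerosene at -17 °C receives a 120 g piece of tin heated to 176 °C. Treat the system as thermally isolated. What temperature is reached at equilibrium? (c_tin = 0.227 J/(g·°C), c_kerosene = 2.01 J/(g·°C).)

T_f ≈ -14.4 °C

With ΣQ=0 the equilibrium temperature is the m·c-weighted mean:
T_f = (27.24×176 + 1983.9×(-17)) / (27.24 + 1983.9)
    = -28932 / 2011.1 ≈ -14.39 °C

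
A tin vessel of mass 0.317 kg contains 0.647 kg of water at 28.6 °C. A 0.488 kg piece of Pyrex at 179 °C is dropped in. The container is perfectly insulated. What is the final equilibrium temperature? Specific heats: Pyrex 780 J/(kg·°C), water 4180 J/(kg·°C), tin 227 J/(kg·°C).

Conservation of energy gives ΣQ = 0:
0.488×780×(T − 179) + 0.647×4180×(T − 28.6) + 0.317×227×(T − 28.6) = 0
(380.64 + 2704.5 + 71.96) T = 380.64×179 + 2704.5×28.6 + 71.96×28.6
T ≈ 46.73 °C

T_f ≈ 46.7 °C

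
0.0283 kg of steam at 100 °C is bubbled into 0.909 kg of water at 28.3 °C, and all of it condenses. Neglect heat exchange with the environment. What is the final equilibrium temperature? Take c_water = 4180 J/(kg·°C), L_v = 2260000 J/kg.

T_f ≈ 46.8 °C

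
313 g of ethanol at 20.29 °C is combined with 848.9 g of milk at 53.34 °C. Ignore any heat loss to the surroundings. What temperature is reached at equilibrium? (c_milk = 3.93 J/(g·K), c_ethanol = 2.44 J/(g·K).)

T_f ≈ 47.2 °C

T_f = Σ m_i c_i T_i / Σ m_i c_i:
T_f = (3336.2·53.34 + 763.72·20.29) / (3336.2 + 763.72)
    = 193448 / 4099.9 ≈ 47.18 °C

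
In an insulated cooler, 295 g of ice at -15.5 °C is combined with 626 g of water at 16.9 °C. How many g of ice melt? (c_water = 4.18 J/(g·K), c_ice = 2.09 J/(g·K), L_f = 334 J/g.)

Cooling the water to 0 °C releases 626×4.18×16.9 = 44222 J.
Warming the ice to 0 °C takes 295×2.09×15.5 = 9556.5 J, leaving 34665 J for melting.
Fully melting the ice requires m_ice L_f = 295×334 = 98530 J.
That's not enough to melt it all — equilibrium is at 0 °C with ice remaining.
m_melted×334 = 34665  ⇒  m_melted ≈ 103.8 g.

m_melted ≈ 104 g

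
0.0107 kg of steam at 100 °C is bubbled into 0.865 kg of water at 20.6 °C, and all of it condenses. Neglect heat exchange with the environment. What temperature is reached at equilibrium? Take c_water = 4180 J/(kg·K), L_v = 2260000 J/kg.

Conservation of energy gives ΣQ = 0:
steam→water at 100 °C releases m L_v = 0.0107·2260000 = 24182; condensate cools 100→T: 0.0107·4180·(T − 100) = 44.73(T − 100); water warms: 0.865·4180·(T − 20.6) = 3615.7(T − 20.6)
3660.4 T = 24182 + 4472.6 + 74483 = 103138
T ≈ 28.18 °C — below 100 °C, confirming all the steam condensed.

T_f ≈ 28.2 °C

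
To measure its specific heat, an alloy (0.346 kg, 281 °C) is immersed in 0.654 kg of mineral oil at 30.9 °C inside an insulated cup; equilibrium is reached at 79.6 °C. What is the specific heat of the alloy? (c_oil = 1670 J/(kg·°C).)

Heat lost by the alloy = heat gained by the oil:
0.346×c×(281 − 79.6) = 0.654×1670×(79.6 − 30.9)
69.68 c = 53189  ⇒  c ≈ 763.3 J/(kg·°C)

c ≈ 763 J/(kg·°C)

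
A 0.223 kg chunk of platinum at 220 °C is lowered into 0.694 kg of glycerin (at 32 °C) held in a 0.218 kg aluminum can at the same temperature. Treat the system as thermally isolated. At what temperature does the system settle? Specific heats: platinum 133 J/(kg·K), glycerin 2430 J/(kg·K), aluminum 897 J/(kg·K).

Heat gained plus heat lost sum to zero:
0.223*133*(T − 220) + 0.694*2430*(T − 32) + 0.218*897*(T − 32) = 0
(29.66 + 1686.4 + 195.55) T = 29.66*220 + 1686.4*32 + 195.55*32
T = 66748/1911.6 ≈ 34.92 °C

T_f ≈ 34.9 °C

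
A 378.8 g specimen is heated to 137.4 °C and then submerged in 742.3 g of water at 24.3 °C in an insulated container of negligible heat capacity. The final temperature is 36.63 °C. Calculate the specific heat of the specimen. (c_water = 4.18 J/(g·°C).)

c ≈ 1 J/(g·°C)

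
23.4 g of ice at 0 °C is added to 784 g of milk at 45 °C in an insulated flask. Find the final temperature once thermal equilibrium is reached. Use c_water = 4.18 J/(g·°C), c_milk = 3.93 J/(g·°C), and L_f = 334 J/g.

T_f ≈ 41.2 °C

Setting the total heat transfer to zero:
latent heat to melt: 23.4×334 = 7815.6
  meltwater 0→T: 23.4×4.18×T = 97.81 T
  milk: 3081.1(T − 45)
3178.9 T = 138650 − 7815.6 = 130835
T ≈ 41.16 °C. Since T > 0 °C, the all-ice-melts assumption holds.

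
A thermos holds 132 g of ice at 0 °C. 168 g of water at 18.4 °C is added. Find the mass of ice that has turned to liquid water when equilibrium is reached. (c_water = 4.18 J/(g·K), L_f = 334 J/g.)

m_melted ≈ 38.7 g

Water can give up m c ΔT = 168·4.18·18.4 = 12921 J before reaching 0 °C.
Fully melting the ice requires m_ice L_f = 132·334 = 44088 J.
Since 12921 < 44088 J, not all the ice melts; equilibrium is at 0 °C.
Mass melted = 12921/334 ≈ 38.69 g.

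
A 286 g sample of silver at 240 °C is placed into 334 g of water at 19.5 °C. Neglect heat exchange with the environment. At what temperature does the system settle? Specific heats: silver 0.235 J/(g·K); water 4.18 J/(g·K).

Heat lost by the silver equals heat gained by the water:
286×0.235×(240 − T) = 334×4.18×(T − 19.5)
67.21(240 − T) = 1396.1(T − 19.5)
1463.3 T = 43355  ⇒  T ≈ 29.63 °C

T_f ≈ 29.6 °C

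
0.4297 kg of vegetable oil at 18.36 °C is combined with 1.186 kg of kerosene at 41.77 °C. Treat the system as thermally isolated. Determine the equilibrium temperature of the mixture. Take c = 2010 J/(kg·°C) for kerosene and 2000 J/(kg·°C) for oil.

With ΣQ=0 the equilibrium temperature is the m·c-weighted mean:
T_f = (2383.9*41.77 + 859.4*18.36) / (2383.9 + 859.4)
    = 115352 / 3243.3 ≈ 35.57 °C

T_f ≈ 35.6 °C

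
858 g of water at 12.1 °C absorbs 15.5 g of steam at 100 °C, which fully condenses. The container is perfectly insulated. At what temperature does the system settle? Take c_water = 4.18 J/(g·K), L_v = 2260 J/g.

T_f ≈ 23.3 °C

Sum of m c ΔT and latent-heat terms is zero:
steam→water at 100 °C releases m L_v = 15.5·2260 = 35030; condensed water 100 °C→T: 64.79(T − 100); water warms: 858·4.18·(T − 12.1) = 3586.4(T − 12.1)
3651.2 T = 35030 + 6479 + 43396 = 84905
T ≈ 23.25 °C, under the boiling point, so the assumption holds.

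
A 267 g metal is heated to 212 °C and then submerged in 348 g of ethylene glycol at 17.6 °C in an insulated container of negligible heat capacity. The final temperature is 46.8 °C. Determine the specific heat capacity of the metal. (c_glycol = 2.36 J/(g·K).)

Heat gained plus heat lost sum to zero:
267×c×(46.8 − 212) + 348×2.36×(46.8 − 17.6) = 0
-44108 c = -23981
c = -23981/-44108 ≈ 0.5437 J/(g·K)

c ≈ 0.544 J/(g·K)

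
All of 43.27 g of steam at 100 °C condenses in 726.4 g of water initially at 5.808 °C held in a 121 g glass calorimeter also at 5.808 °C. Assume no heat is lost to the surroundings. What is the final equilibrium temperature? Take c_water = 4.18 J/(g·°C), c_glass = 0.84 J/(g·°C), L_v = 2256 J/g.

Taking heat into each body as positive, Σ m c ΔT = 0:
condense steam: −43.27×2256 = −97617; condensed water 100 °C→T: 180.87(T − 100); water warms: 726.4×4.18×(T − 5.808) = 3036.4(T − 5.808); cup: 101.64(T − 5.808)
3318.9 T = 97617 + 18087 + 18225 = 133929
T ≈ 40.35 °C, under the boiling point, so the assumption holds.

T_f ≈ 40.4 °C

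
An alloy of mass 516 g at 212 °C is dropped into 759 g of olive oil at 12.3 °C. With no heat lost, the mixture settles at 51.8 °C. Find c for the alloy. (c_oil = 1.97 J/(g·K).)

c ≈ 0.714 J/(g·K)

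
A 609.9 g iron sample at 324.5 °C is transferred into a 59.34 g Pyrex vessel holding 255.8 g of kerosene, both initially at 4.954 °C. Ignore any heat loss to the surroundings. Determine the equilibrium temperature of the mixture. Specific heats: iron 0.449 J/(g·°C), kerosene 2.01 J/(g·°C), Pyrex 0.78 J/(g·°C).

T_f ≈ 109.8 °C

Let T be the final temperature. ΣQ_i = 0:
609.9·0.449·(T − 324.5) + 255.8·2.01·(T − 4.954) + 59.34·0.78·(T − 4.954) = 0
273.85(T − 324.5) + 514.16(T − 4.954) + 46.29(T − 4.954) = 0
834.29 T = 91639
T = 91639/834.29 ≈ 109.84 °C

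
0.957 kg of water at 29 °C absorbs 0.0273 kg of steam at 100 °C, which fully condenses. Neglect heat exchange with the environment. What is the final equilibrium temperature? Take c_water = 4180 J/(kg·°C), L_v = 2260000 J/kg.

Setting the total heat transfer to zero:
steam→water at 100 °C releases m L_v = 0.0273×2260000 = 61698; condensed water 100 °C→T: 114.11(T − 100); original water: 4000.3(T − 29)
4114.4 T = 61698 + 11411 + 116008 = 189117
T ≈ 45.96 °C (< 100 °C, so full condensation is consistent).

T_f ≈ 46.0 °C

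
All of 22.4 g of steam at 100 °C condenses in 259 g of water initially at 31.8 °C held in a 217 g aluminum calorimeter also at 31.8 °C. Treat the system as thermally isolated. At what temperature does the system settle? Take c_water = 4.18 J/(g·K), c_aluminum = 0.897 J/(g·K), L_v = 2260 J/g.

T_f ≈ 73.4 °C

Sum of m c ΔT and latent-heat terms is zero:
condense steam: −22.4×2260 = −50624; condensed water 100 °C→T: 93.63(T − 100); water warms: 259×4.18×(T − 31.8) = 1082.6(T − 31.8); cup: 194.65(T − 31.8)
1370.9 T = 50624 + 9363.2 + 40617 = 100604
T ≈ 73.39 °C, under the boiling point, so the assumption holds.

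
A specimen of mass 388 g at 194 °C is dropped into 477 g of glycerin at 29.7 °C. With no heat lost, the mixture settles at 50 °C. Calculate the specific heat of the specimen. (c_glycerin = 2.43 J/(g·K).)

Setting the total heat transfer to zero:
388×c×(50 − 194) + 477×2.43×(50 − 29.7) = 0
-55872 c = -23530
c = -23530/-55872 ≈ 0.4211 J/(g·K)

c ≈ 0.421 J/(g·K)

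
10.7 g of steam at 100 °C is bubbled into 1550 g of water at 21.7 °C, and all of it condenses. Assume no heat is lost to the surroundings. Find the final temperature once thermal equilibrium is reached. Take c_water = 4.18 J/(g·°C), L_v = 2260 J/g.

T_f ≈ 25.9 °C

Energy balance with sensible and latent terms:
latent heat released on condensation: 10.7·2260 = 24182
  condensed water 100 °C→T: 44.73(T − 100)
  original water: 6479(T − 21.7)
6523.7 T = 24182 + 4472.6 + 140594 = 169249
T ≈ 25.94 °C, under the boiling point, so the assumption holds.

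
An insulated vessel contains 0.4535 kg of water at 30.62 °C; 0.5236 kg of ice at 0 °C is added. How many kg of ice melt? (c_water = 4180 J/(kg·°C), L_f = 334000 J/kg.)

Cooling the water to 0 °C releases 0.4535×4180×30.62 = 58044 J.
Melting all 0.5236 kg of ice would need 0.5236×334000 = 174882 J.
58044 J < 174882 J, so only part of the ice melts and the system sits at 0 °C.
Mass melted = 58044/334000 ≈ 0.1738 kg.

m_melted ≈ 0.174 kg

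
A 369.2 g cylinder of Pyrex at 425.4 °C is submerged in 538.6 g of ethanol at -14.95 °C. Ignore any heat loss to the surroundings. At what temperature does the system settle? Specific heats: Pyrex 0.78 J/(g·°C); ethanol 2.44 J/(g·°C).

T_f ≈ 64.2 °C

Heat gained plus heat lost sum to zero:
369.2×0.78×(T − 425.4) + 538.6×2.44×(T − (-14.95)) = 0
287.98(T − 425.4) + 1314.2(T − (-14.95)) = 0
(287.98 + 1314.2) T = 287.98×425.4 + 1314.2×(-14.95)
T = 102858/1602.2 ≈ 64.20 °C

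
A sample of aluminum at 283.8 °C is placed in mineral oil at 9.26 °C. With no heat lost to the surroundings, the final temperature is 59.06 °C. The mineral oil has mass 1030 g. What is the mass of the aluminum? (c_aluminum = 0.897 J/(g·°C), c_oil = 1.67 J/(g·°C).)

Taking heat into each body as positive, Σ m c ΔT = 0:
m·0.897·(59.06 − 283.8) + 1030·1.67·(59.06 − 9.26) = 0
-201.59 m = -85661
m = -85661/-201.59 ≈ 424.9 g

m ≈ 425 g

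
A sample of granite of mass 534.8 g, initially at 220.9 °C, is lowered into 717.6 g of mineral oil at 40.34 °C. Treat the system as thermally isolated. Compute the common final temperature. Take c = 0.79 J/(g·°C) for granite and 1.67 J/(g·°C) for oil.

T_f ≈ 87.4 °C

Net heat exchanged in the isolated system is zero:
534.8×0.79×(T − 220.9) + 717.6×1.67×(T − 40.34) = 0
422.49(T − 220.9) + 1198.4(T − 40.34) = 0
(422.49 + 1198.4) T = 422.49×220.9 + 1198.4×40.34
T = 141672 / 1620.9 = 87.4 °C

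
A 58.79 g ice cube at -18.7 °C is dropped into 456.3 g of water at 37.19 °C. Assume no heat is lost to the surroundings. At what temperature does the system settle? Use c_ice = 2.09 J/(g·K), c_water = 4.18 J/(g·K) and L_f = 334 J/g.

Heat gained plus heat lost sum to zero:
ice -18.7→0 °C: 58.79·2.09·18.7 = 2297.7; fusion: m_ice L_f = 58.79·334 = 19636; warm the meltwater: 245.74 T; water: 1907.3(T − 37.19)
2153.1 T = 70934 − 21934 = 49000
T ≈ 22.76 °C (positive, so assuming full melt was valid).

T_f ≈ 22.8 °C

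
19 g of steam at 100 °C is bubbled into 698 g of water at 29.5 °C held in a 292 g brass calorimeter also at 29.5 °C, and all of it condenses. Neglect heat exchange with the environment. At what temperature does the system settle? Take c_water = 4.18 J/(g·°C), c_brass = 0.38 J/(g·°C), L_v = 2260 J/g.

T_f ≈ 45.1 °C

Setting the total heat transfer to zero:
condense steam: −19·2260 = −42940
  condensate cools 100→T: 19·4.18·(T − 100) = 79.42(T − 100)
  water warms: 698·4.18·(T − 29.5) = 2917.6(T − 29.5)
  brass cup: 292·0.38·(T − 29.5) = 110.96(T − 29.5)
3108 T = 42940 + 7942 + 89344 = 140226
T ≈ 45.12 °C (< 100 °C, so full condensation is consistent).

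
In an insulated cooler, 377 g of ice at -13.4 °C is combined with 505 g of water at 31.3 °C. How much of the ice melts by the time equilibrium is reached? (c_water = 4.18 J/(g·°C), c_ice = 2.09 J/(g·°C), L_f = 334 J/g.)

m_melted ≈ 166 g

Cooling the water to 0 °C releases 505×4.18×31.3 = 66071 J.
Of that, 377×2.09×13.4 = 10558 J goes to bring the ice to 0 °C, leaving 55513 J.
Melting all 377 g of ice would need 377×334 = 125918 J.
That's not enough to melt it all — equilibrium is at 0 °C with ice remaining.
Mass melted = 55513/334 ≈ 166.2 g.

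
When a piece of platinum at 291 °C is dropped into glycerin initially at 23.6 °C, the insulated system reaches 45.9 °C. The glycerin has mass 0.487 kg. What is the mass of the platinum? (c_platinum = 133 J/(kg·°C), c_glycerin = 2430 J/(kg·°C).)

Heat lost by the platinum = heat gained by the glycerin:
m×133×(291 − 45.9) = 0.487×2430×(45.9 − 23.6)
32598 m = 26390  ⇒  m ≈ 0.8096 kg

m ≈ 0.81 kg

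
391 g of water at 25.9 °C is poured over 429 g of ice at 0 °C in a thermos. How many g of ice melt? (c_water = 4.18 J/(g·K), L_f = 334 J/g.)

Heat available from the water dropping to 0 °C: 391·4.18·25.9 = 42330 J.
Fully melting the ice requires m_ice L_f = 429·334 = 143286 J.
Since 42330 < 143286 J, not all the ice melts; equilibrium is at 0 °C.
m_melted·334 = 42330  ⇒  m_melted ≈ 126.7 g.

m_melted ≈ 127 g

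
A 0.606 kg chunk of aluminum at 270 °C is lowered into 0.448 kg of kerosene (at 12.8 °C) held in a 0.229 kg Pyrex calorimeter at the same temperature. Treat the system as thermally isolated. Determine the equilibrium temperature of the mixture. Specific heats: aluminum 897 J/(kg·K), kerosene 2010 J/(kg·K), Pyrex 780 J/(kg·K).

T_f = Σ m_i c_i T_i / Σ m_i c_i:
T_f = (543.58*270 + 900.48*12.8 + 178.62*12.8) / (543.58 + 900.48 + 178.62)
    = 160580 / 1622.7 ≈ 98.96 °C

T_f ≈ 99.0 °C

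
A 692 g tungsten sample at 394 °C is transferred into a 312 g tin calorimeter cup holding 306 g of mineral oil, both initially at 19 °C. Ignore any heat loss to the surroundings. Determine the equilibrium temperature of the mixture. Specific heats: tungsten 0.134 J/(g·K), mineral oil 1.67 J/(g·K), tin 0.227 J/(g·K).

Heat gained plus heat lost sum to zero:
692·0.134·(T − 394) + 306·1.67·(T − 19) + 312·0.227·(T − 19) = 0
674.57 T = 47590
T = 47590 / 674.57 = 70.5 °C

T_f ≈ 70.5 °C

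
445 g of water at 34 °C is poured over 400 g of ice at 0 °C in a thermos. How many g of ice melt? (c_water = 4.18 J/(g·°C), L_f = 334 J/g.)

m_melted ≈ 189 g

Heat available from the water dropping to 0 °C: 445×4.18×34 = 63243 J.
To melt every bit of ice: 400×334 = 133600 J.
63243 J < 133600 J, so only part of the ice melts and the system sits at 0 °C.
m_melted×334 = 63243  ⇒  m_melted ≈ 189.4 g.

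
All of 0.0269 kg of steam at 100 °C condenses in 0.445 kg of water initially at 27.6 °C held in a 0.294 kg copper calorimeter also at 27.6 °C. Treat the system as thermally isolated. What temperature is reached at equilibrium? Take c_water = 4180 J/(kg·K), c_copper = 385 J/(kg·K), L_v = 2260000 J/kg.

Energy balance with sensible and latent terms:
condense steam: −0.0269×2260000 = −60794
  condensate cools 100→T: 0.0269×4180×(T − 100) = 112.44(T − 100)
  water warms: 0.445×4180×(T − 27.6) = 1860.1(T − 27.6)
  cup: 113.19(T − 27.6)
2085.7 T = 60794 + 11244 + 54463 = 126501
T ≈ 60.65 °C (< 100 °C, so full condensation is consistent).

T_f ≈ 60.7 °C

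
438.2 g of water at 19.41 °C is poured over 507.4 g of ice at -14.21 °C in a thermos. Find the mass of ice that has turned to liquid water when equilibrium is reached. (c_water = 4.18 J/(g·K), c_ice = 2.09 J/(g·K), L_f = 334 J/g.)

Heat available from the water dropping to 0 °C: 438.2×4.18×19.41 = 35553 J.
Of that, 507.4×2.09×14.21 = 15069 J goes to bring the ice to 0 °C, leaving 20484 J.
Melting all 507.4 g of ice would need 507.4×334 = 169472 J.
20484 J < 169472 J, so only part of the ice melts and the system sits at 0 °C.
Mass melted = 20484/334 ≈ 61.33 g.

m_melted ≈ 61.3 g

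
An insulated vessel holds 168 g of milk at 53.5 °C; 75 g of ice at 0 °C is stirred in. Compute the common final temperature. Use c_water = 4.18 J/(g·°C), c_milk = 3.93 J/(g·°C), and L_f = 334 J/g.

Setting the total heat transfer to zero:
latent heat to melt: 75·334 = 25050
  meltwater 0→T: 75·4.18·T = 313.5 T
  milk cools: 168·3.93·(T − 53.5) = 660.24(T − 53.5)
973.74 T = 35323 − 25050 = 10273
T ≈ 10.55 °C — above 0 °C, consistent with complete melting.

T_f ≈ 10.5 °C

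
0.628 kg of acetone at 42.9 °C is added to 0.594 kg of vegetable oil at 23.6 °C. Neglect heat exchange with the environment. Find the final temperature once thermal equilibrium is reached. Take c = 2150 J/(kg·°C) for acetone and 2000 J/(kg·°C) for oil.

T_f = Σ m_i c_i T_i / Σ m_i c_i:
T_f = (1350.2×42.9 + 1188×23.6) / (1350.2 + 1188)
    = 85960 / 2538.2 ≈ 33.87 °C

T_f ≈ 33.9 °C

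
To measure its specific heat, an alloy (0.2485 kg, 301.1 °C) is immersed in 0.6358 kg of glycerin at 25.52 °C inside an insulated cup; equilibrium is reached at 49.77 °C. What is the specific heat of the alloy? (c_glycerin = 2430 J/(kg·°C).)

Net heat exchanged in the isolated system is zero:
0.2485×c×(49.77 − 301.1) + 0.6358×2430×(49.77 − 25.52) = 0
-62.46 c = -37466
c = -37466/-62.46 ≈ 599.9 J/(kg·°C)

c ≈ 600 J/(kg·°C)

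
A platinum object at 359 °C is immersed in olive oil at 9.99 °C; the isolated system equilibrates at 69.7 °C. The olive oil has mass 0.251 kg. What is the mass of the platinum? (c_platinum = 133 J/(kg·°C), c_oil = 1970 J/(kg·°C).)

|Q_platinum| = |Q_oil|:
m×133×(359 − 69.7) = 0.251×1970×(69.7 − 9.99)
38477 m = 29525  ⇒  m ≈ 0.7673 kg

m ≈ 0.767 kg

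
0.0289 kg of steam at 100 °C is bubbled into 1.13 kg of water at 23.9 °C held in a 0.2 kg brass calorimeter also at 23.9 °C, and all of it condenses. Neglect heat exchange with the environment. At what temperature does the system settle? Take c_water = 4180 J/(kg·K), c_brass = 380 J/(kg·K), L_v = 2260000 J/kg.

T_f ≈ 39.0 °C

Taking heat into each body as positive, Σ m c ΔT = 0:
steam→water at 100 °C releases m L_v = 0.0289·2260000 = 65314; condensate cools 100→T: 0.0289·4180·(T − 100) = 120.8(T − 100); original water: 4723.4(T − 23.9); cup: 76(T − 23.9)
4920.2 T = 65314 + 12080 + 114706 = 192100
T ≈ 39.04 °C — below 100 °C, confirming all the steam condensed.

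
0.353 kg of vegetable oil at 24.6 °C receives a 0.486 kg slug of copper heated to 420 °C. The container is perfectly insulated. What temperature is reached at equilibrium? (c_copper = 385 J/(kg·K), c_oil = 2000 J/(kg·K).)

Let T be the final temperature. ΣQ_i = 0:
0.486*385*(T − 420) + 0.353*2000*(T − 24.6) = 0
187.11(T − 420) + 706(T − 24.6) = 0
893.11 T = 95954
T ≈ 107.44 °C

T_f ≈ 107.4 °C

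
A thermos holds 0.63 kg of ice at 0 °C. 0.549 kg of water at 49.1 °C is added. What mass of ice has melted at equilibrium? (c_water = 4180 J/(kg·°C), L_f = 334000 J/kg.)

m_melted ≈ 0.337 kg

Heat available from the water dropping to 0 °C: 0.549×4180×49.1 = 112676 J.
Melting all 0.63 kg of ice would need 0.63×334000 = 210420 J.
That's not enough to melt it all — equilibrium is at 0 °C with ice remaining.
m_melt = 112676 / L_f = 0.3374 kg.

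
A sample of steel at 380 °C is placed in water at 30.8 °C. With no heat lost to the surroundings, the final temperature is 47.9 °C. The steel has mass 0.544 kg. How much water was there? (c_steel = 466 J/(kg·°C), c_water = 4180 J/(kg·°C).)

m ≈ 1.18 kg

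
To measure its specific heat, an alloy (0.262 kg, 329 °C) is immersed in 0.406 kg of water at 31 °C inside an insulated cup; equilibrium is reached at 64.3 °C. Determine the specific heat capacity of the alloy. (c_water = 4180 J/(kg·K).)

c ≈ 815 J/(kg·K)

m_s c (T_s − T_f) = m_water c_water (T_f − T_0):
0.262·c·(329 − 64.3) = 0.406·4180·(64.3 − 31)
69.35 c = 56513  ⇒  c ≈ 814.9 J/(kg·K)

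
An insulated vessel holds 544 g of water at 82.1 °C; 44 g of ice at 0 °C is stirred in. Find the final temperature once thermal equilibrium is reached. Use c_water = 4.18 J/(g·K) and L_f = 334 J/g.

T_f ≈ 70.0 °C

Net heat exchanged in the isolated system is zero:
latent heat to melt: 44×334 = 14696
  warm the meltwater: 183.92 T
  water cools: 544×4.18×(T − 82.1) = 2273.9(T − 82.1)
2457.8 T = 186689 − 14696 = 171993
T ≈ 69.98 °C (positive, so assuming full melt was valid).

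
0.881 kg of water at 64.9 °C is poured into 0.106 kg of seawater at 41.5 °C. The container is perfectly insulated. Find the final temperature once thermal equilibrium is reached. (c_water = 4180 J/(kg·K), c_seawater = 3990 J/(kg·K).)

Net heat exchanged in the isolated system is zero:
0.881*4180*(T − 64.9) + 0.106*3990*(T − 41.5) = 0
3682.6(T − 64.9) + 422.94(T − 41.5) = 0
4105.5 T = 256551
T = 256551/4105.5 ≈ 62.49 °C

T_f ≈ 62.5 °C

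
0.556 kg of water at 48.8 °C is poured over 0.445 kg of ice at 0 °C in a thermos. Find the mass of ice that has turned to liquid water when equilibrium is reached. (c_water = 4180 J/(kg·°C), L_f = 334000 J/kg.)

m_melted ≈ 0.34 kg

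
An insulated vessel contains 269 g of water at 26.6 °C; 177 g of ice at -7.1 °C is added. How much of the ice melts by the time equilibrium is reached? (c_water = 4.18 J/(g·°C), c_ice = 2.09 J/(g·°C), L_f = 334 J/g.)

m_melted ≈ 81.7 g

Heat available from the water dropping to 0 °C: 269·4.18·26.6 = 29910 J.
Of that, 177·2.09·7.1 = 2626.5 J goes to bring the ice to 0 °C, leaving 27283 J.
Fully melting the ice requires m_ice L_f = 177·334 = 59118 J.
27283 J < 59118 J, so only part of the ice melts and the system sits at 0 °C.
Mass melted = 27283/334 ≈ 81.69 g.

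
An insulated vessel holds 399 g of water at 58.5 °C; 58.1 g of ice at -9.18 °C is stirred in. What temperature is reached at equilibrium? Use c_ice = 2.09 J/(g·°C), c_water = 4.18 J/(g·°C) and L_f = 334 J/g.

Taking heat into each body as positive, Σ m c ΔT = 0:
warm ice to 0 °C: 58.1×2.09×(0 − (-9.18)) = 1114.7; fusion: m_ice L_f = 58.1×334 = 19405; meltwater 0→T: 58.1×4.18×T = 242.86 T; water: 1667.8(T − 58.5)
1910.7 T = 97567 − 20520 = 77047
T ≈ 40.32 °C. Since T > 0 °C, the all-ice-melts assumption holds.

T_f ≈ 40.3 °C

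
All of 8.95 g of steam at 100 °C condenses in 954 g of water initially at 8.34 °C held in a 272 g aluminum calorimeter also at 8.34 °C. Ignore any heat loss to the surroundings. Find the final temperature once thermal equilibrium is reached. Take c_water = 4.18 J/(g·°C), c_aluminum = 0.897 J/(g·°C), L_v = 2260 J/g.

T_f ≈ 13.9 °C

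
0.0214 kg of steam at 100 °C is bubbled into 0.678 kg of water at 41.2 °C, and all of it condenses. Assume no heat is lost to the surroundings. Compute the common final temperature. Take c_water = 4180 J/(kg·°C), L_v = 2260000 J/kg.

Setting the total heat transfer to zero:
steam→water at 100 °C releases m L_v = 0.0214·2260000 = 48364; condensed water 100 °C→T: 89.45(T − 100); water warms: 0.678·4180·(T − 41.2) = 2834(T − 41.2)
2923.5 T = 48364 + 8945.2 + 116762 = 174072
T ≈ 59.54 °C (< 100 °C, so full condensation is consistent).

T_f ≈ 59.5 °C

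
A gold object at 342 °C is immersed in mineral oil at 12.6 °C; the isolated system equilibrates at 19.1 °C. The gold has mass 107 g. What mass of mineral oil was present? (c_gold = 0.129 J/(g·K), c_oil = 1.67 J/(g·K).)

Heat lost by the gold = heat gained by the oil:
107×0.129×(342 − 19.1) = m×1.67×(19.1 − 12.6)
10.86 m = 4457  ⇒  m ≈ 410.6 g

m ≈ 411 g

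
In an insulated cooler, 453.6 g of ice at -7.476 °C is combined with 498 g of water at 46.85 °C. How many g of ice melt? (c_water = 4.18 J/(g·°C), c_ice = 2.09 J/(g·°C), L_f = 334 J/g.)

Water can give up m c ΔT = 498·4.18·46.85 = 97525 J before reaching 0 °C.
Warming the ice to 0 °C takes 453.6·2.09·7.476 = 7087.4 J, leaving 90437 J for melting.
Fully melting the ice requires m_ice L_f = 453.6·334 = 151502 J.
Since 90437 < 151502 J, not all the ice melts; equilibrium is at 0 °C.
m_melt = 90437 / L_f = 270.8 g.

m_melted ≈ 271 g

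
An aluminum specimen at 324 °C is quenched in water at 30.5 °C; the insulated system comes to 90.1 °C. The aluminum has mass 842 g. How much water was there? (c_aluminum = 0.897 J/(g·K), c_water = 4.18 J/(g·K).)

m ≈ 709 g

Taking heat into each body as positive, Σ m c ΔT = 0:
842·0.897·(90.1 − 324) + m·4.18·(90.1 − 30.5) = 0
249.13 m = 176659
m = 176659/249.13 ≈ 709.1 g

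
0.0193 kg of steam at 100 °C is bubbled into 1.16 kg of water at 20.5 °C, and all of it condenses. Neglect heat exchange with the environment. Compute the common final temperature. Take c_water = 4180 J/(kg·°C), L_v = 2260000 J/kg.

T_f ≈ 30.6 °C

Sum of m c ΔT and latent-heat terms is zero:
condense steam: −0.0193·2260000 = −43618; condensed water 100 °C→T: 80.67(T − 100); water warms: 1.16·4180·(T − 20.5) = 4848.8(T − 20.5)
4929.5 T = 43618 + 8067.4 + 99400 = 151086
T ≈ 30.65 °C, under the boiling point, so the assumption holds.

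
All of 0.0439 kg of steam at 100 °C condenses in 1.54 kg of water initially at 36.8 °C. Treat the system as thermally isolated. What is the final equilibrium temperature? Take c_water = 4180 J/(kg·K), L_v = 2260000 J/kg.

Taking heat into each body as positive, Σ m c ΔT = 0:
latent heat released on condensation: 0.0439·2260000 = 99214
  condensate cools 100→T: 0.0439·4180·(T − 100) = 183.5(T − 100)
  original water: 6437.2(T − 36.8)
6620.7 T = 99214 + 18350 + 236889 = 354453
T ≈ 53.54 °C — below 100 °C, confirming all the steam condensed.

T_f ≈ 53.5 °C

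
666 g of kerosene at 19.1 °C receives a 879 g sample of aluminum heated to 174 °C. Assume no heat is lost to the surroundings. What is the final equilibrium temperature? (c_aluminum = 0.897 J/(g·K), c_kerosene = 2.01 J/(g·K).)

T_f ≈ 76.5 °C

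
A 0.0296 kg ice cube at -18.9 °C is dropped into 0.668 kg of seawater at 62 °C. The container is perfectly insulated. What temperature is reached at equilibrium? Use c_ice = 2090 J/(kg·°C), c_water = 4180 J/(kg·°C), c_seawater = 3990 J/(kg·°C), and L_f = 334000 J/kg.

T_f ≈ 55.3 °C

Sum of m c ΔT and latent-heat terms is zero:
warm ice to 0 °C: 0.0296×2090×(0 − (-18.9)) = 1169.2; latent heat to melt: 0.0296×334000 = 9886.4; meltwater 0→T: 0.0296×4180×T = 123.73 T; seawater: 2665.3(T − 62)
2789 T = 165250 − 11056 = 154194
T ≈ 55.29 °C — above 0 °C, consistent with complete melting.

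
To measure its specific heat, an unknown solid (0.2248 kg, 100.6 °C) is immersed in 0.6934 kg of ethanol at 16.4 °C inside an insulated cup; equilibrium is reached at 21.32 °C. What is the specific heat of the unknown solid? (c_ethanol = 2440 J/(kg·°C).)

c ≈ 467 J/(kg·°C)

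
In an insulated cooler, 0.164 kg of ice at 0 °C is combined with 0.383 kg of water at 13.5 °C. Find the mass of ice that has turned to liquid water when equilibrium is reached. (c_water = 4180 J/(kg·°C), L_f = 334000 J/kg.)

Cooling the water to 0 °C releases 0.383×4180×13.5 = 21613 J.
Fully melting the ice requires m_ice L_f = 0.164×334000 = 54776 J.
That's not enough to melt it all — equilibrium is at 0 °C with ice remaining.
m_melt = 21613 / L_f = 0.06471 kg.

m_melted ≈ 0.0647 kg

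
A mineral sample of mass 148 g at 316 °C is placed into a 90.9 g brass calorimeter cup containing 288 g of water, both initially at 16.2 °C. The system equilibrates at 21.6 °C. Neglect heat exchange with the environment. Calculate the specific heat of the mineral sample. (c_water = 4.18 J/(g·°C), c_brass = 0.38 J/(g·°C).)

Setting the total heat transfer to zero:
148·c·(21.6 − 316) + 288·4.18·(21.6 − 16.2) + 90.9·0.38·(21.6 − 16.2) = 0
-43571 c = -6687.3
c = -6687.3/-43571 ≈ 0.1535 J/(g·°C)

c ≈ 0.153 J/(g·°C)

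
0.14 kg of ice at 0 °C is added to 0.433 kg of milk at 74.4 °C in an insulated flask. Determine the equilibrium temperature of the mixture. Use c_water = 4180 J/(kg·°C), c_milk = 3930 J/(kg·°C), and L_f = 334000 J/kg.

T_f ≈ 34.9 °C

Conservation of energy gives ΣQ = 0:
fusion: m_ice L_f = 0.14·334000 = 46760; meltwater 0→T: 0.14·4180·T = 585.2 T; milk: 1701.7(T − 74.4)
2286.9 T = 126606 − 46760 = 79846
T ≈ 34.91 °C. Since T > 0 °C, the all-ice-melts assumption holds.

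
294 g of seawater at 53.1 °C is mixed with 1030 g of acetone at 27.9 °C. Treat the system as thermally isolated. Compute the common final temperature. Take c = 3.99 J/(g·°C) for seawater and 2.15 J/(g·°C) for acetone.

T_f ≈ 36.6 °C

Let T be the final temperature. ΣQ_i = 0:
294×3.99×(T − 53.1) + 1030×2.15×(T − 27.9) = 0
(1173.1 + 2214.5) T = 1173.1×53.1 + 2214.5×27.9
T ≈ 36.63 °C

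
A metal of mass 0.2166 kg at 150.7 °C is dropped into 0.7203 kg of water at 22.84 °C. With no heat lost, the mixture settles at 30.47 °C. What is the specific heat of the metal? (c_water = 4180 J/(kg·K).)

c ≈ 882 J/(kg·K)

Heat lost by the metal = heat gained by the water:
0.2166×c×(150.7 − 30.47) = 0.7203×4180×(30.47 − 22.84)
26.04 c = 22973  ⇒  c ≈ 882.2 J/(kg·K)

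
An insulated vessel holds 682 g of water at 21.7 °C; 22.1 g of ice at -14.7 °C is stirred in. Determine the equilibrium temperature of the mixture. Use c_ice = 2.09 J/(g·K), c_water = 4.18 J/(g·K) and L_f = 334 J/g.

T_f ≈ 18.3 °C

Heat gained plus heat lost sum to zero:
ice -14.7→0 °C: 22.1×2.09×14.7 = 678.98; melt ice: 22.1×334 = 7381.4; warm the meltwater: 92.38 T; water cools: 682×4.18×(T − 21.7) = 2850.8(T − 21.7)
2943.1 T = 61861 − 8060.4 = 53801
T ≈ 18.28 °C. Since T > 0 °C, the all-ice-melts assumption holds.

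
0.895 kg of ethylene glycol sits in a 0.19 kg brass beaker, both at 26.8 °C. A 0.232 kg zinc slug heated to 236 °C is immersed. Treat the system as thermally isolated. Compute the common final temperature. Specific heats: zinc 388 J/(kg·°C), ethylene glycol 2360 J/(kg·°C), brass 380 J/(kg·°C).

T_f ≈ 35.1 °C

Net heat exchanged in the isolated system is zero:
0.232*388*(T − 236) + 0.895*2360*(T − 26.8) + 0.19*380*(T − 26.8) = 0
(90.02 + 2112.2 + 72.2) T = 90.02*236 + 2112.2*26.8 + 72.2*26.8
T = 79786/2274.4 ≈ 35.08 °C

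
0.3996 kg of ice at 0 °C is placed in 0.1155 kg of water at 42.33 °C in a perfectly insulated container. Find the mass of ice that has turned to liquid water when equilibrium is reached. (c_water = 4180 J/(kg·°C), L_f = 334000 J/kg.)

m_melted ≈ 0.0612 kg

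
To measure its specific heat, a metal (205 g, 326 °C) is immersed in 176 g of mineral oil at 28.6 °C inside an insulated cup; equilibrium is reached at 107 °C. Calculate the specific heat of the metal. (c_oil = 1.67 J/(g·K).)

c ≈ 0.513 J/(g·K)

Heat lost by the metal = heat gained by the oil:
205·c·(326 − 107) = 176·1.67·(107 − 28.6)
44895 c = 23043  ⇒  c ≈ 0.5133 J/(g·K)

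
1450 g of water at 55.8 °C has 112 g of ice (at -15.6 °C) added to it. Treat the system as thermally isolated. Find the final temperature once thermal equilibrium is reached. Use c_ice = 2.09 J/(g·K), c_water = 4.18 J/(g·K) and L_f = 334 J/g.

T_f ≈ 45.5 °C

Net heat exchanged in the isolated system is zero:
warm ice to 0 °C: 112·2.09·(0 − (-15.6)) = 3651.6; fusion: m_ice L_f = 112·334 = 37408; warm the meltwater: 468.16 T; water cools: 1450·4.18·(T − 55.8) = 6061(T − 55.8)
6529.2 T = 338204 − 41060 = 297144
T ≈ 45.51 °C — above 0 °C, consistent with complete melting.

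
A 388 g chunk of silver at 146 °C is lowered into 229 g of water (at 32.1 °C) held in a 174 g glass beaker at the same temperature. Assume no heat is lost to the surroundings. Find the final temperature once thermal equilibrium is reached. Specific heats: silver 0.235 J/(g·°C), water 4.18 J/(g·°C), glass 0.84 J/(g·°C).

T_f ≈ 40.8 °C

T_f = Σ m_i c_i T_i / Σ m_i c_i:
T_f = (91.18*146 + 957.22*32.1 + 146.16*32.1) / (91.18 + 957.22 + 146.16)
    = 48731 / 1194.6 ≈ 40.79 °C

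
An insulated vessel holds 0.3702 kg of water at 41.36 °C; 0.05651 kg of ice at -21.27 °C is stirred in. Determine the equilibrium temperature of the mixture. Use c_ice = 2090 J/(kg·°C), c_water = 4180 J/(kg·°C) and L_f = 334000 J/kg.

Heat gained plus heat lost sum to zero:
warm ice to 0 °C: 0.05651·2090·(0 − (-21.27)) = 2512.1; fusion: m_ice L_f = 0.05651·334000 = 18874; warm the meltwater: 236.21 T; water: 1547.4(T − 41.36)
1783.6 T = 64002 − 21386 = 42616
T ≈ 23.89 °C. Since T > 0 °C, the all-ice-melts assumption holds.

T_f ≈ 23.9 °C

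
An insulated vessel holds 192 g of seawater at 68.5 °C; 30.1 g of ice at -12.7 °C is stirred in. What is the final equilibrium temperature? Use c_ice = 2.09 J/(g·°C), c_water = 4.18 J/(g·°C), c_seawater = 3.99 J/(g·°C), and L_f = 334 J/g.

Energy balance with sensible and latent terms:
warm ice to 0 °C: 30.1·2.09·(0 − (-12.7)) = 798.94; fusion: m_ice L_f = 30.1·334 = 10053; warm the meltwater: 125.82 T; seawater: 766.08(T − 68.5)
891.9 T = 52476 − 10852 = 41624
T ≈ 46.67 °C. Since T > 0 °C, the all-ice-melts assumption holds.

T_f ≈ 46.7 °C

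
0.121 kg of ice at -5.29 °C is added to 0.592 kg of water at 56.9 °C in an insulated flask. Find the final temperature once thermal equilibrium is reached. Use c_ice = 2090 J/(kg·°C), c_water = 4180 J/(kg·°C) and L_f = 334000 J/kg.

Net heat exchanged in the isolated system is zero:
warm ice to 0 °C: 0.121×2090×(0 − (-5.29)) = 1337.8
  latent heat to melt: 0.121×334000 = 40414
  warm the meltwater: 505.78 T
  water cools: 0.592×4180×(T − 56.9) = 2474.6(T − 56.9)
2980.3 T = 140802 − 41752 = 99051
T ≈ 33.23 °C — above 0 °C, consistent with complete melting.

T_f ≈ 33.2 °C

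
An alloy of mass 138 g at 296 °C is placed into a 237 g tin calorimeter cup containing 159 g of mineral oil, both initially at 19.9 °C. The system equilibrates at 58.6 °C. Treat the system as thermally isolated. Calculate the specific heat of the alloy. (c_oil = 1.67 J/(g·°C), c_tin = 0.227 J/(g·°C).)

c ≈ 0.377 J/(g·°C)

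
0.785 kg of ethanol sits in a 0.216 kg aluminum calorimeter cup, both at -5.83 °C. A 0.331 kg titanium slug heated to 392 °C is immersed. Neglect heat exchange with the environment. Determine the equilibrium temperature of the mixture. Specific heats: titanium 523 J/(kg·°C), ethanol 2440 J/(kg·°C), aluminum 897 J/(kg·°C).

Setting the total heat transfer to zero:
0.331*523*(T − 392) + 0.785*2440*(T − (-5.83)) + 0.216*897*(T − (-5.83)) = 0
(173.11 + 1915.4 + 193.75) T = 173.11*392 + 1915.4*(-5.83) + 193.75*(-5.83)
T ≈ 24.35 °C

T_f ≈ 24.3 °C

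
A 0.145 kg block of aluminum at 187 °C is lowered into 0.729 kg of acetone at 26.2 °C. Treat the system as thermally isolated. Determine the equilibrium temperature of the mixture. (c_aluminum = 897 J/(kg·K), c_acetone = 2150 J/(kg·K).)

Energy conservation, ΣQ = 0:
0.145·897·(T − 187) + 0.729·2150·(T − 26.2) = 0
(130.06 + 1567.3) T = 130.06·187 + 1567.3·26.2
T ≈ 38.52 °C

T_f ≈ 38.5 °C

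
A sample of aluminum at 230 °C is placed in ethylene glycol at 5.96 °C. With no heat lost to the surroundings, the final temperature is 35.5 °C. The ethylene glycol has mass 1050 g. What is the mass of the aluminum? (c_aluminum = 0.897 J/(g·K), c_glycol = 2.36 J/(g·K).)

m ≈ 420 g

Heat lost by the aluminum = heat gained by the glycol:
m×0.897×(230 − 35.5) = 1050×2.36×(35.5 − 5.96)
174.47 m = 73200  ⇒  m ≈ 419.6 g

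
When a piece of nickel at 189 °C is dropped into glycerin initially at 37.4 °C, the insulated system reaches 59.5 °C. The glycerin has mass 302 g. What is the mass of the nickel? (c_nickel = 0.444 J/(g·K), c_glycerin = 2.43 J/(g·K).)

m ≈ 282 g

Energy conservation, ΣQ = 0:
m×0.444×(59.5 − 189) + 302×2.43×(59.5 − 37.4) = 0
-57.5 m = -16218
m = -16218/-57.5 ≈ 282.1 g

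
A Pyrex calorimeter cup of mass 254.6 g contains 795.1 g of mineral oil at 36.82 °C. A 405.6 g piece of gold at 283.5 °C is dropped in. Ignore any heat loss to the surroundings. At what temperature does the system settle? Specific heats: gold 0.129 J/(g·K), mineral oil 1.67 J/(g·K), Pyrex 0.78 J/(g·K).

Heat gained plus heat lost sum to zero:
405.6·0.129·(T − 283.5) + 795.1·1.67·(T − 36.82) + 254.6·0.78·(T − 36.82) = 0
1578.7 T = 71036
T = 71036 / 1578.7 = 45 °C

T_f ≈ 45.0 °C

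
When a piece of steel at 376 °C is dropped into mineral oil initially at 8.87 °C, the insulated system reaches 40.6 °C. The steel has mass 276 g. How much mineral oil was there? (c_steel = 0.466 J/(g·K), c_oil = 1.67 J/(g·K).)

Heat gained plus heat lost sum to zero:
276×0.466×(40.6 − 376) + m×1.67×(40.6 − 8.87) = 0
52.99 m = 43138
m = 43138/52.99 ≈ 814.1 g

m ≈ 814 g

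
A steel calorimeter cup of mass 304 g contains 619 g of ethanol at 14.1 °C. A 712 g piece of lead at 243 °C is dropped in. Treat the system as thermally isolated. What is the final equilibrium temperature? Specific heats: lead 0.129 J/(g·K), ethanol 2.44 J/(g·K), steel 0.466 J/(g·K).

T_f ≈ 26.2 °C

Conservation of energy gives ΣQ = 0:
712·0.129·(T − 243) + 619·2.44·(T − 14.1) + 304·0.466·(T − 14.1) = 0
91.85(T − 243) + 1510.4(T − 14.1) + 141.66(T − 14.1) = 0
1743.9 T = 45613
T = 45613/1743.9 ≈ 26.16 °C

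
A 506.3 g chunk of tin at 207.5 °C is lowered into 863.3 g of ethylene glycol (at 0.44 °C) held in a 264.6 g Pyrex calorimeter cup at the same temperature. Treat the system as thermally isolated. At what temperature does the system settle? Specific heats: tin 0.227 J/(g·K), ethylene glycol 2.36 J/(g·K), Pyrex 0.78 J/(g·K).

Let T be the final temperature. ΣQ_i = 0:
506.3·0.227·(T − 207.5) + 863.3·2.36·(T − 0.44) + 264.6·0.78·(T − 0.44) = 0
(114.93 + 2037.4 + 206.39) T = 114.93·207.5 + 2037.4·0.44 + 206.39·0.44
T = 24835/2358.7 ≈ 10.53 °C

T_f ≈ 10.5 °C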